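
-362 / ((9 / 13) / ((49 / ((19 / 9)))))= -230594 / 19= -12136.53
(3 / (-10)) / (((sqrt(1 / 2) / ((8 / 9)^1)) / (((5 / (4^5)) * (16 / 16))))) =-sqrt(2) / 768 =-0.00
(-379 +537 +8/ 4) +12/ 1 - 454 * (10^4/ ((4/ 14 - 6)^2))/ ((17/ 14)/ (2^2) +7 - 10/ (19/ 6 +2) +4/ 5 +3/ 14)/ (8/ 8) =-1197316872/ 55399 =-21612.61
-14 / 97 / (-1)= 0.14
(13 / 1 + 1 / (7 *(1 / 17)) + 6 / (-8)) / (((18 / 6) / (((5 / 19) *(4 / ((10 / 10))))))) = 685 / 133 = 5.15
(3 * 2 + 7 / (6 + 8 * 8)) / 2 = 61 / 20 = 3.05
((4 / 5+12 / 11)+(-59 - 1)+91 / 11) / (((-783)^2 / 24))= -21928 / 11239965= -0.00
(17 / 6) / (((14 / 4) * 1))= 17 / 21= 0.81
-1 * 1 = -1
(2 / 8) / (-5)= -1 / 20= -0.05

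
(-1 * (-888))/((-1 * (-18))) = 148/3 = 49.33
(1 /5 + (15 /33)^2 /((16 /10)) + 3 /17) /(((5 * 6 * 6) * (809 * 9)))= 13867 /35944840800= 0.00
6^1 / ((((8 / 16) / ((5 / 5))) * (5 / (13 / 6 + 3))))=62 / 5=12.40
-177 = -177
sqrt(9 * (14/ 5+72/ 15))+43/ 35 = 43/ 35+3 * sqrt(190)/ 5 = 9.50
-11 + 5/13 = -138/13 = -10.62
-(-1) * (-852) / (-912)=71 / 76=0.93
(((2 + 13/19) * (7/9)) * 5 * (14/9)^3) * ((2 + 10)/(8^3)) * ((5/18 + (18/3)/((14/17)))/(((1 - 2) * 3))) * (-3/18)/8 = 27784715/574428672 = 0.05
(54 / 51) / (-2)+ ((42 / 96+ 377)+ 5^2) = 109319 / 272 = 401.91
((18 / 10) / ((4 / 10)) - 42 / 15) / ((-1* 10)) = -17 / 100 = -0.17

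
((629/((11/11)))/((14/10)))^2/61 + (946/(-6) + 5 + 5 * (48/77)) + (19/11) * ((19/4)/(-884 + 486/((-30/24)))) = 721219501183/228263952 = 3159.59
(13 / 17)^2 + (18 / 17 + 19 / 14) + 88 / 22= 28325 / 4046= 7.00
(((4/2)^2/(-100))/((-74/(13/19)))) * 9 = 117/35150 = 0.00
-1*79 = -79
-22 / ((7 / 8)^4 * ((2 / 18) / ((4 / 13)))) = -3244032 / 31213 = -103.93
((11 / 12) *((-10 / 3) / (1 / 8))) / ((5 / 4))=-176 / 9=-19.56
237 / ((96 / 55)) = 4345 / 32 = 135.78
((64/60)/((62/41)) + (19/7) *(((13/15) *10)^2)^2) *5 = 1345856312/17577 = 76569.17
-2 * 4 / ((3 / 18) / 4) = -192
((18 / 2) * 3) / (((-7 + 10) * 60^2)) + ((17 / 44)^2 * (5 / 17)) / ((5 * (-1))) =-0.01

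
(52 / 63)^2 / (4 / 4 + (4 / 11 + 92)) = 2288 / 313551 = 0.01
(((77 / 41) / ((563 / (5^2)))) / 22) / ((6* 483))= 25 / 19112724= 0.00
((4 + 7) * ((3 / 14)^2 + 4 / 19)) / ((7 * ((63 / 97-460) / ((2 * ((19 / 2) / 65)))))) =-203797 / 794718652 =-0.00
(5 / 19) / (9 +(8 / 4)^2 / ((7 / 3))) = 7 / 285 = 0.02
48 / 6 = 8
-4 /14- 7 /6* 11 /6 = -611 /252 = -2.42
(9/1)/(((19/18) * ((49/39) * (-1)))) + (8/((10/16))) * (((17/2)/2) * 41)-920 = 6068322/4655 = 1303.61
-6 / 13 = -0.46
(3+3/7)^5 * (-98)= -46429.29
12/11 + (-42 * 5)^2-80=484232/11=44021.09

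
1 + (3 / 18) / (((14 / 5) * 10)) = 169 / 168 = 1.01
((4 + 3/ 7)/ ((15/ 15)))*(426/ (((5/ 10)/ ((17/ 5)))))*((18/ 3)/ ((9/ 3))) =898008/ 35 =25657.37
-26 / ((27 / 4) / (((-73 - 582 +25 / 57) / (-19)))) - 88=-6453448 / 29241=-220.70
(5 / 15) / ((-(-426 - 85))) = 1 / 1533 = 0.00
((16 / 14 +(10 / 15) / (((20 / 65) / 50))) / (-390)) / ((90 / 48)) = -9196 / 61425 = -0.15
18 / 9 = 2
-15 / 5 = -3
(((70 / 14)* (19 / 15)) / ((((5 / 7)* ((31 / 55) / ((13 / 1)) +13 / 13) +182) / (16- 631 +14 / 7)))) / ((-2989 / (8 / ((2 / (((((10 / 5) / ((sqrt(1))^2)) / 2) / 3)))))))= 1665521 / 175748076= 0.01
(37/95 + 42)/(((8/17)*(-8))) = -68459/6080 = -11.26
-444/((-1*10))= 222/5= 44.40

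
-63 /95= -0.66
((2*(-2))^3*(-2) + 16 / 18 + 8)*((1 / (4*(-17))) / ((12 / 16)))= -1232 / 459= -2.68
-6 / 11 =-0.55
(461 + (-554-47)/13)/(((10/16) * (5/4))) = 172544/325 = 530.90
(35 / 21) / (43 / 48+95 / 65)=1040 / 1471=0.71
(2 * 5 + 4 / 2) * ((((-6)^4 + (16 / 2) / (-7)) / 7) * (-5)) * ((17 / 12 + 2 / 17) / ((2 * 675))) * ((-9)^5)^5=9055620309534444593944409.00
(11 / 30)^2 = 121 / 900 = 0.13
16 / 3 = 5.33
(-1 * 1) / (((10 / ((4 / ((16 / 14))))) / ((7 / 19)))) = -49 / 380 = -0.13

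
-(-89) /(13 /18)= 123.23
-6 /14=-3 /7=-0.43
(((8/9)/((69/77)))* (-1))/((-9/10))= 6160/5589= 1.10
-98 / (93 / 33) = -1078 / 31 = -34.77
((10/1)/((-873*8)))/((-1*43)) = 5/150156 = 0.00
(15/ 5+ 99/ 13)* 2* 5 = 1380/ 13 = 106.15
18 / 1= 18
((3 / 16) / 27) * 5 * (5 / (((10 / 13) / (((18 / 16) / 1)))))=65 / 256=0.25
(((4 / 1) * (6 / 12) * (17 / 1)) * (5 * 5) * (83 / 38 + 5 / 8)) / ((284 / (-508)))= -23047325 / 5396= -4271.19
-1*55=-55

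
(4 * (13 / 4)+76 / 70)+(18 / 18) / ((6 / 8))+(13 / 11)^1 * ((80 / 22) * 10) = 741899 / 12705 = 58.39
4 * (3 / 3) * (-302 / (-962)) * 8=4832 / 481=10.05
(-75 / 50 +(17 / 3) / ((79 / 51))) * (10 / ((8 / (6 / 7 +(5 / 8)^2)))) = 953095 / 283136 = 3.37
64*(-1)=-64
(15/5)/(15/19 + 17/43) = 2451/968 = 2.53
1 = 1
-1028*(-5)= 5140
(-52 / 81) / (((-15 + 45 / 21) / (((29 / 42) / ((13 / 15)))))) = 29 / 729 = 0.04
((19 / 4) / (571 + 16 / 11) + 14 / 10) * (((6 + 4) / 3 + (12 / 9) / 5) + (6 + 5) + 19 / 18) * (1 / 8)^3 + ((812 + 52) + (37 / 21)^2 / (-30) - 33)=26254223539129 / 31595827200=830.94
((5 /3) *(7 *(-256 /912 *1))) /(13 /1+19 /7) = -392 /1881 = -0.21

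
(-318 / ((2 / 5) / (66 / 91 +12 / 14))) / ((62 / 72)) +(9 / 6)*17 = -8098689 / 5642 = -1435.43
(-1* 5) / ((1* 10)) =-1 / 2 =-0.50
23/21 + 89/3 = 646/21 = 30.76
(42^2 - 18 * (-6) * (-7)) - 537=471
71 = 71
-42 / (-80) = 0.52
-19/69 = -0.28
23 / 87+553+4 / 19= 914894 / 1653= 553.47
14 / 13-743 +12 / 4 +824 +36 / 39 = 86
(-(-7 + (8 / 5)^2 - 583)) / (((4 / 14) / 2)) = 102802 / 25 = 4112.08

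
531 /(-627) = -177 /209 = -0.85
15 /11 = 1.36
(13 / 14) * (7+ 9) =104 / 7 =14.86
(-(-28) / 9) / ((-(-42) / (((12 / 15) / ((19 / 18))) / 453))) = 16 / 129105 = 0.00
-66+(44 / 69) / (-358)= -815188 / 12351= -66.00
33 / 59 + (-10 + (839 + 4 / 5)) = 244956 / 295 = 830.36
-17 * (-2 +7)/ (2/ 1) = -85/ 2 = -42.50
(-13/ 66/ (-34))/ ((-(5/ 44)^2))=-572/ 1275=-0.45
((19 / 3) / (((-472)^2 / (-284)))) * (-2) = 1349 / 83544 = 0.02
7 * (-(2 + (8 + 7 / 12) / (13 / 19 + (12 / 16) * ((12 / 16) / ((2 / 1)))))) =-134246 / 1761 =-76.23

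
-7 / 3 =-2.33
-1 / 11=-0.09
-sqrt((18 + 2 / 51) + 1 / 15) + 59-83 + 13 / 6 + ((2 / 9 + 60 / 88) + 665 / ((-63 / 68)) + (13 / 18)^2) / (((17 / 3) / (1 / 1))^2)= -48.40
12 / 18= 2 / 3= 0.67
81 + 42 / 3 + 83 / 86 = 8253 / 86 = 95.97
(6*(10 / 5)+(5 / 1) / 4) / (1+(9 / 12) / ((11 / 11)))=53 / 7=7.57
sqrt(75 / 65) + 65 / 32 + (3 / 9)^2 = sqrt(195) / 13 + 617 / 288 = 3.22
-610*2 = -1220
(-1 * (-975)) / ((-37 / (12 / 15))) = -780 / 37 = -21.08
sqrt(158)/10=1.26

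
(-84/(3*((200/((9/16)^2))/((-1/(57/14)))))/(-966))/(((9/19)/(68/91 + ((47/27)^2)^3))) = -1007253188191/1482735695500800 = -0.00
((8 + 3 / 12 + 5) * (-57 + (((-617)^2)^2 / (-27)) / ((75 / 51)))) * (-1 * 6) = 65288314701398 / 225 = 290170287561.77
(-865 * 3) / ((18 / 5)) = -4325 / 6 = -720.83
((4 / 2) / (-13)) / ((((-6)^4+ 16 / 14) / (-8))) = 14 / 14755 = 0.00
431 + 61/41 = 17732/41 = 432.49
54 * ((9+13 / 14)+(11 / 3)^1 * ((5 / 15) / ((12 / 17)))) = 8815 / 14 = 629.64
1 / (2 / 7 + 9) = 7 / 65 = 0.11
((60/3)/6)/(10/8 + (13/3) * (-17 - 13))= -8/309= -0.03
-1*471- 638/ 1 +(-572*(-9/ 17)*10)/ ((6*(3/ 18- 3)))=-1287.13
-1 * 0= 0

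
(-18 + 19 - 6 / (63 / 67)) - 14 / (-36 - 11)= -5.08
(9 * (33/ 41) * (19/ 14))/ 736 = 0.01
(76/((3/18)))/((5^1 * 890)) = 228/2225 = 0.10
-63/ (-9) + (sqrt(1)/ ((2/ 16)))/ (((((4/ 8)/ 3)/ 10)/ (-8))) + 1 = -3832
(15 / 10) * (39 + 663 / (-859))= 49257 / 859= 57.34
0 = 0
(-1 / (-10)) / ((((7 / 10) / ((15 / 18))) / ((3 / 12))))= 5 / 168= 0.03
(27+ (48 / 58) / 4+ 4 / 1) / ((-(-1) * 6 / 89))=80545 / 174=462.90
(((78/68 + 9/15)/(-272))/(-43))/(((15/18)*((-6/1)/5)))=-0.00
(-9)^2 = 81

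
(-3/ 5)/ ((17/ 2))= -6/ 85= -0.07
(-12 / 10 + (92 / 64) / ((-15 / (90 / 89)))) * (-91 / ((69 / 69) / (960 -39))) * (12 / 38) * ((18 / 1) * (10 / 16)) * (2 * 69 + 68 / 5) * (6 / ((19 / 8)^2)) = 10003489200432 / 160645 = 62270778.43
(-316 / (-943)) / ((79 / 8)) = 0.03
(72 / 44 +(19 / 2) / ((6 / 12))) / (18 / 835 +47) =189545 / 431893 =0.44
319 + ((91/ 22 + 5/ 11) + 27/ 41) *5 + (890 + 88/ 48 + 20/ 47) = 1237.51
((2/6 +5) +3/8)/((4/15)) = 685/32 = 21.41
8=8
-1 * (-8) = 8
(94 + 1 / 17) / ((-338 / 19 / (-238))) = 16359 / 13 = 1258.38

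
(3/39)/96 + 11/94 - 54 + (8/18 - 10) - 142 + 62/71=-2555773141/12493728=-204.56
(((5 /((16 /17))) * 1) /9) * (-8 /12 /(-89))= 85 /19224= 0.00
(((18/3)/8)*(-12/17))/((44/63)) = -567/748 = -0.76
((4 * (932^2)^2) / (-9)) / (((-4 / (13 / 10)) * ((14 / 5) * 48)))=810896122.18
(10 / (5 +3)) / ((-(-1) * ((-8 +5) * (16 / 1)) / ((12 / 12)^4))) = -5 / 192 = -0.03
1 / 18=0.06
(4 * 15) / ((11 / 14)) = 840 / 11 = 76.36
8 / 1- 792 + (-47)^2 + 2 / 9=12827 / 9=1425.22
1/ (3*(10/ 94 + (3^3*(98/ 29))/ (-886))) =603809/ 6162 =97.99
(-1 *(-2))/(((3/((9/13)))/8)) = 48/13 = 3.69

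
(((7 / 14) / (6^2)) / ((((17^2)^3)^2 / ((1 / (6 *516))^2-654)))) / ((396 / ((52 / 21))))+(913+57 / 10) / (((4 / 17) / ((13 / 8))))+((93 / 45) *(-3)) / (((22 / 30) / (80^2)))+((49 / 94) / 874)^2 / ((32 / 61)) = -2631831936330176804892460461841191577973 / 55100375962423298366278863351766320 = -47764.32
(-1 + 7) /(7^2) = 6 /49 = 0.12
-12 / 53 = -0.23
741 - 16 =725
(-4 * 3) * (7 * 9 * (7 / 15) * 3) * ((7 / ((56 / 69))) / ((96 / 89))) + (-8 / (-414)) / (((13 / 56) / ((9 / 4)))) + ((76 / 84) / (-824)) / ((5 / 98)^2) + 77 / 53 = -66296515800683 / 7834756800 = -8461.85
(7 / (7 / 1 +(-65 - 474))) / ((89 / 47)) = -47 / 6764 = -0.01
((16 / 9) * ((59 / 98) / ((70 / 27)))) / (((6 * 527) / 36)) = 4248 / 903805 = 0.00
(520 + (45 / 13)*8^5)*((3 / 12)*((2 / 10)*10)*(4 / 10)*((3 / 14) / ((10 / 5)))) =2441.74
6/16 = 0.38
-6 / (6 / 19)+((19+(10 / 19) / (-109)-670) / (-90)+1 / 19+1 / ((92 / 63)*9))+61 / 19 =-8.43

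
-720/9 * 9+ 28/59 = -42452/59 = -719.53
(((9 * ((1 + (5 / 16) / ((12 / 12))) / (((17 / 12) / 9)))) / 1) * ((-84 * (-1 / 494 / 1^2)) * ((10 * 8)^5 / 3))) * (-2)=-27875821100.26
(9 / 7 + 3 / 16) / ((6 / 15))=825 / 224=3.68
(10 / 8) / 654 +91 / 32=29777 / 10464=2.85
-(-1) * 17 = 17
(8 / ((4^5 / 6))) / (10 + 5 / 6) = 9 / 2080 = 0.00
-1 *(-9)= 9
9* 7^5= 151263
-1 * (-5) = 5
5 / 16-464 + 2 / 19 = -140929 / 304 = -463.58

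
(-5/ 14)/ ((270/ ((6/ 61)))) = -1/ 7686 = -0.00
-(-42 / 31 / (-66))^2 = -49 / 116281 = -0.00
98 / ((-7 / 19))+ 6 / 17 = -4516 / 17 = -265.65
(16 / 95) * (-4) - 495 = -47089 / 95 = -495.67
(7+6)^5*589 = 218691577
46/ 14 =3.29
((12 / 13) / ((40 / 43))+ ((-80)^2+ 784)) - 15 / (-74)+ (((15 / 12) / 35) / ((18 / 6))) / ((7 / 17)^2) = 71126796749 / 9898980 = 7185.27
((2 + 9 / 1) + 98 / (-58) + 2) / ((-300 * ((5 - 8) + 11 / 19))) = 779 / 50025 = 0.02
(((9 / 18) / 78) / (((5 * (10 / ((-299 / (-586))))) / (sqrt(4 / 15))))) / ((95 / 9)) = 23 * sqrt(15) / 27835000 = 0.00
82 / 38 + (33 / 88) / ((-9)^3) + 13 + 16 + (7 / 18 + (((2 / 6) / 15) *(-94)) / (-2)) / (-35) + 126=1015569167 / 6463800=157.12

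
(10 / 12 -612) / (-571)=3667 / 3426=1.07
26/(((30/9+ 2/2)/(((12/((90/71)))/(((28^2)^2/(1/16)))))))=71/12293120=0.00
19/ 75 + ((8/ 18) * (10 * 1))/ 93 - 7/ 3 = -42524/ 20925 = -2.03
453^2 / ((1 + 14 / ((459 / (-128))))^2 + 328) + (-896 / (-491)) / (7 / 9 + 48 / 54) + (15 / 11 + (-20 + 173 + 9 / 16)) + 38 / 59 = 1385225988176805559 / 1806930545229040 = 766.62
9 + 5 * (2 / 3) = 37 / 3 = 12.33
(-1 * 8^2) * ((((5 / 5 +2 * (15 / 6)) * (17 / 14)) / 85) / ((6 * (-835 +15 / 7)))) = 16 / 14575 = 0.00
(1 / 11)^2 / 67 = 1 / 8107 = 0.00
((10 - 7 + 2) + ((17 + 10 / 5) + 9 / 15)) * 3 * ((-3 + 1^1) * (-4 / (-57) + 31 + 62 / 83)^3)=-279677205201881006 / 58828305495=-4754126.48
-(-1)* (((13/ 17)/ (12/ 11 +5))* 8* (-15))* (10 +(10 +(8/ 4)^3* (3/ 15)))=-325.42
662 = 662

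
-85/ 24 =-3.54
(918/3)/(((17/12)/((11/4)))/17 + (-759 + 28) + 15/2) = -20196/47749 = -0.42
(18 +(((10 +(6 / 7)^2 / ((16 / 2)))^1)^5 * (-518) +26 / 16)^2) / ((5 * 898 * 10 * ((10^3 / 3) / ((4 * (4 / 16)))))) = 196443003.77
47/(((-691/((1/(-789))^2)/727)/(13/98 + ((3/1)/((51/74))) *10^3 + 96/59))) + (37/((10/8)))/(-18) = -1.99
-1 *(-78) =78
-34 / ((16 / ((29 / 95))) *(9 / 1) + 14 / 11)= -5423 / 75443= -0.07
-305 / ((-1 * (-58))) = -5.26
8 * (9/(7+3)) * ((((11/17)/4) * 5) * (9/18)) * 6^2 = 1782/17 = 104.82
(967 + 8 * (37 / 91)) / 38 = 4647 / 182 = 25.53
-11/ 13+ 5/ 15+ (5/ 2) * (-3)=-625/ 78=-8.01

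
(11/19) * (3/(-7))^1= -33/133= -0.25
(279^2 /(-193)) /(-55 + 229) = -25947 /11194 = -2.32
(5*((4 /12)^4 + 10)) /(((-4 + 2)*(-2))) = 4055 /324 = 12.52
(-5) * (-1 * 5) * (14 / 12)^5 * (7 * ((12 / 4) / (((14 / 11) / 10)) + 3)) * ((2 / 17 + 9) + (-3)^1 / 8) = 15487230325 / 176256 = 87867.82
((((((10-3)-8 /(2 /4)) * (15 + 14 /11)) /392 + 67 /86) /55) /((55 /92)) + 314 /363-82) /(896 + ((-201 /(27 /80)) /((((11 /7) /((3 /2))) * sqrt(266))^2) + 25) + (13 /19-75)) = -0.10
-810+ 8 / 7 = -5662 / 7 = -808.86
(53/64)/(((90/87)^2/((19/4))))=3.68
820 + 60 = 880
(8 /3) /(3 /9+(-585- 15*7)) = -8 /2069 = -0.00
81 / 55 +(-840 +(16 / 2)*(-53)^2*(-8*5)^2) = 1977489881 / 55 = 35954361.47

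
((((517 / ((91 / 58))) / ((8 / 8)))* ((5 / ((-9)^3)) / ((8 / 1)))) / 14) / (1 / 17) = -1274405 / 3714984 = -0.34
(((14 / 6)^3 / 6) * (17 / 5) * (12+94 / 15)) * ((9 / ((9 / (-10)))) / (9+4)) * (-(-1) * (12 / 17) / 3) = -375928 / 15795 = -23.80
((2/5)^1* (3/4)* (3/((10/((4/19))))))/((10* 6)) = 3/9500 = 0.00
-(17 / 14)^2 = -289 / 196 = -1.47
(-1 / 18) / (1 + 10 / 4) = -1 / 63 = -0.02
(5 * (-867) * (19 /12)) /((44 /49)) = -7643.72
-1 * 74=-74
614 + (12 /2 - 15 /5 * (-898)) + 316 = 3630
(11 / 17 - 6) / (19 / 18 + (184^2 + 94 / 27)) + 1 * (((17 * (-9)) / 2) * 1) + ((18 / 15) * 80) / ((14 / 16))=14453978649 / 435175622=33.21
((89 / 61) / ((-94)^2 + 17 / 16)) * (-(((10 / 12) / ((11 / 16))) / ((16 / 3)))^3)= -22250 / 11479839063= -0.00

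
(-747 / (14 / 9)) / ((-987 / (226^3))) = 12934128708 / 2303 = 5616208.73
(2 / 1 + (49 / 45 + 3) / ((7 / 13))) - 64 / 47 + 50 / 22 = 1710739 / 162855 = 10.50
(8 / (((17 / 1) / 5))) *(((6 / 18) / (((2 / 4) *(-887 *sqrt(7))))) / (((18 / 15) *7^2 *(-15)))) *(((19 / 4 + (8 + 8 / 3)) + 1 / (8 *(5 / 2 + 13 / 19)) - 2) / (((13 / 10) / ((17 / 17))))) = 1953800 *sqrt(7) / 658992395061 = 0.00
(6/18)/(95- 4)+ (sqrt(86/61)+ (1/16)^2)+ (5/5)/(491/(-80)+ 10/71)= -378945571/2380455168+ sqrt(5246)/61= 1.03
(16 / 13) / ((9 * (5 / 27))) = 48 / 65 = 0.74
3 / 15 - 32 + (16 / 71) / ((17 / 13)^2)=-31.67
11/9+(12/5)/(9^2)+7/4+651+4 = 355321/540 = 658.00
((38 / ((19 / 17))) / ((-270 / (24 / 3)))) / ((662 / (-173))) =11764 / 44685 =0.26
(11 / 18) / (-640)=-11 / 11520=-0.00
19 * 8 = 152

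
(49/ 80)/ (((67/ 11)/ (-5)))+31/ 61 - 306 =-20009599/ 65392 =-305.99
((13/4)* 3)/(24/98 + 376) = 1911/73744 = 0.03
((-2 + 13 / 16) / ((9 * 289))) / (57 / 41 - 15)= 779 / 23221728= 0.00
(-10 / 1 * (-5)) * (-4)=-200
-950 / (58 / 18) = -8550 / 29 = -294.83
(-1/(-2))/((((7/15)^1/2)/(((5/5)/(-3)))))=-5/7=-0.71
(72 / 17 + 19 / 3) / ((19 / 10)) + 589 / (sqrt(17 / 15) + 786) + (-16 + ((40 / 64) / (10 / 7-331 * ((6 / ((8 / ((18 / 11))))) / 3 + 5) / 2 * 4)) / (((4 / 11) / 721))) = -8545113756426149 / 851581189122144-19 * sqrt(255) / 298933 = -10.04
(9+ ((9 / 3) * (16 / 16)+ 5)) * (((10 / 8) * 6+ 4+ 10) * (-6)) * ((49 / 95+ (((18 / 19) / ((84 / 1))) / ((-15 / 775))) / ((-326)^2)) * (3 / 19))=-479639106819 / 2685594520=-178.60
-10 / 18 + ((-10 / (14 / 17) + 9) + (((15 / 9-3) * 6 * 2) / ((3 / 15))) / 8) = -863 / 63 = -13.70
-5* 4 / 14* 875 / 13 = -1250 / 13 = -96.15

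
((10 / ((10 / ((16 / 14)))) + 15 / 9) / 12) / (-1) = -59 / 252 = -0.23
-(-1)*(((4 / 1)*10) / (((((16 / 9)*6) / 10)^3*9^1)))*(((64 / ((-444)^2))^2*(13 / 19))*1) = 0.00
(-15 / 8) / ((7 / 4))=-1.07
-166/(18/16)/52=-332/117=-2.84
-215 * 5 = -1075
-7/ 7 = -1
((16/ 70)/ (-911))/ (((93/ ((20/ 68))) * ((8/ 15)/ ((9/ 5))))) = -9/ 3360679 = -0.00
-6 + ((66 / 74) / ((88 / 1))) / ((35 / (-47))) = -62301 / 10360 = -6.01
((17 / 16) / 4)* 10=85 / 32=2.66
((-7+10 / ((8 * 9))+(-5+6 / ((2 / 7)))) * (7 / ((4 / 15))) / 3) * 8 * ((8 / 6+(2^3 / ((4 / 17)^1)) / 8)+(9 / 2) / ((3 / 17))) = 19884.70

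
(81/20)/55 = 81/1100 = 0.07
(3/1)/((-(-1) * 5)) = 3/5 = 0.60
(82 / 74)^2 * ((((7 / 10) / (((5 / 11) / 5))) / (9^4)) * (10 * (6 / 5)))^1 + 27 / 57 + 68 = 19480908121 / 284430285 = 68.49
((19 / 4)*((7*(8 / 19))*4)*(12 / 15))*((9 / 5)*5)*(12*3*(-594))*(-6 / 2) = 129330432 / 5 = 25866086.40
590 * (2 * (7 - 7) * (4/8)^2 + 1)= 590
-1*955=-955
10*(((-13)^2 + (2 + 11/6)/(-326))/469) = 1652705/458682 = 3.60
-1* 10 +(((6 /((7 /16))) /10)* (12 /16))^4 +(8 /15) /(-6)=-121140206 /13505625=-8.97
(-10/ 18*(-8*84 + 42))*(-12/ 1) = -4200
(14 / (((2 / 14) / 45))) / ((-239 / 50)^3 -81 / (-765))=-9371250000 / 231857623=-40.42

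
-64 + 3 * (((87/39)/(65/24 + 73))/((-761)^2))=-875482694936/13679417141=-64.00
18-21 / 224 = 573 / 32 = 17.91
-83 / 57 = -1.46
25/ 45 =5/ 9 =0.56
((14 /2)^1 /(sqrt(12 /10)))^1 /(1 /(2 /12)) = 7 * sqrt(30) /36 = 1.07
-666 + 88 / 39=-25886 / 39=-663.74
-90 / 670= -9 / 67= -0.13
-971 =-971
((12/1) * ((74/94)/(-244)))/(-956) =111/2740852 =0.00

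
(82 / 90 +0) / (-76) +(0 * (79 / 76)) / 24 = -41 / 3420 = -0.01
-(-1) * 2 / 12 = 1 / 6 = 0.17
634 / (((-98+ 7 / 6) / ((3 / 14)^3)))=-25677 / 398566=-0.06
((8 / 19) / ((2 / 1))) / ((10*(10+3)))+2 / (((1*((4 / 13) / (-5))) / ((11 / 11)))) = -80271 / 2470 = -32.50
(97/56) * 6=291/28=10.39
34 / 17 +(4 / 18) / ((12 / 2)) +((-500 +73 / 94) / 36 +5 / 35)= -830555 / 71064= -11.69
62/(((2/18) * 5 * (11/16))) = 8928/55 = 162.33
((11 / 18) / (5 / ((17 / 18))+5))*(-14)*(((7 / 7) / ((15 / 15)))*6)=-374 / 75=-4.99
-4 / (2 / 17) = -34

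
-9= -9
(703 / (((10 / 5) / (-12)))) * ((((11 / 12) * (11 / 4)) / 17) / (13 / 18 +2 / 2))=-363.17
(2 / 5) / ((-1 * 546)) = -1 / 1365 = -0.00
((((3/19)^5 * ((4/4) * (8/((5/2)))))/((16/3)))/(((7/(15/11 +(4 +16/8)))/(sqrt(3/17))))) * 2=118098 * sqrt(51)/16206067955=0.00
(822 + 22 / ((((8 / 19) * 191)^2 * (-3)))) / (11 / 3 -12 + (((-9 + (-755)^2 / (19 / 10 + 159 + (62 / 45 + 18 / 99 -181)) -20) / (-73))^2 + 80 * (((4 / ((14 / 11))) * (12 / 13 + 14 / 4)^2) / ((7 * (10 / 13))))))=131693126289523058817193 / 28616789204875974737812672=0.00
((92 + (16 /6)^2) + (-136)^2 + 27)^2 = 28089424801 /81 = 346783022.23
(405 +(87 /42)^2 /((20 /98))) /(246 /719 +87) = 12252479 /2511960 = 4.88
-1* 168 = -168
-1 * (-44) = 44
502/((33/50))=25100/33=760.61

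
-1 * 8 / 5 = -8 / 5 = -1.60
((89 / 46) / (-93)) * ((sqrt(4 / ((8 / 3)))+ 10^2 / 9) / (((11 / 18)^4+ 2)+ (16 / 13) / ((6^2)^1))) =-44984160 / 423003649 - 10121436 * sqrt(6) / 2115018245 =-0.12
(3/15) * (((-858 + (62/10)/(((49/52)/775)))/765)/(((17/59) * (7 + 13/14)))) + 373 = 18870133049/50524425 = 373.49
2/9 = 0.22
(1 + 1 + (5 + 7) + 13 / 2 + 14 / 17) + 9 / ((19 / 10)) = 16835 / 646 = 26.06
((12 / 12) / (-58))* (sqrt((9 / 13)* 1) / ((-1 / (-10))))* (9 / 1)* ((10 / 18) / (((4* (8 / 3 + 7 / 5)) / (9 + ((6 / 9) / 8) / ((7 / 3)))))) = -284625* sqrt(13) / 2575664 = -0.40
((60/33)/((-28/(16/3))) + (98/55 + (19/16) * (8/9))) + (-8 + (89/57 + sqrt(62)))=-519773/131670 + sqrt(62)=3.93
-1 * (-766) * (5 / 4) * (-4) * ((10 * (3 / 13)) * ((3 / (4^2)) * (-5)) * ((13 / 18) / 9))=47875 / 72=664.93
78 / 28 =2.79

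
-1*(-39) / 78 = 1 / 2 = 0.50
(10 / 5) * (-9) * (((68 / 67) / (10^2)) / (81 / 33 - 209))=1683 / 1902800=0.00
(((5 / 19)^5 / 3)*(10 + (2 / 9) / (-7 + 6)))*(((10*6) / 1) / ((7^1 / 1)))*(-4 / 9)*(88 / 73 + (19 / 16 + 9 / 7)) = -2176625000 / 37758815577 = -0.06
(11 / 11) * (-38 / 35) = -38 / 35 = -1.09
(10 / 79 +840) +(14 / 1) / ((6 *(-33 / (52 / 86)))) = 282522712 / 336303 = 840.08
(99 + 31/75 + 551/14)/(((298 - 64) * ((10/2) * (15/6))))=145709/3071250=0.05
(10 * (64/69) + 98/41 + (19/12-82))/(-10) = 259329/37720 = 6.88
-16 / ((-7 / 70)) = 160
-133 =-133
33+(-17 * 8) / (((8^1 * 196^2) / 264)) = 157905 / 4802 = 32.88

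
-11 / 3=-3.67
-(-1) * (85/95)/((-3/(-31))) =527/57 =9.25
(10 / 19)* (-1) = -10 / 19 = -0.53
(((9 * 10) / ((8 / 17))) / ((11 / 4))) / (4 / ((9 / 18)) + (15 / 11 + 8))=4.01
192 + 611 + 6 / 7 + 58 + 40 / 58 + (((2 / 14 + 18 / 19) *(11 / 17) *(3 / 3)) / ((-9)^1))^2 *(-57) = 181641714778 / 210673197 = 862.20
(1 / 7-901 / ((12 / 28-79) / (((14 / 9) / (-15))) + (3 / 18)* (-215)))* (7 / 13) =-126311 / 212215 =-0.60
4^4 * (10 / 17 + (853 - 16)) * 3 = 10935552 / 17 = 643267.76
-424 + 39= -385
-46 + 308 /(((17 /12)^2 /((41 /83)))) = 715030 /23987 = 29.81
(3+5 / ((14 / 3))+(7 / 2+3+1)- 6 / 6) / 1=74 / 7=10.57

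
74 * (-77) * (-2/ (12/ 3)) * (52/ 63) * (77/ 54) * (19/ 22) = 703703/ 243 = 2895.90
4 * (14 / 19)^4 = 153664 / 130321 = 1.18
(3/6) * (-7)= -7/2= -3.50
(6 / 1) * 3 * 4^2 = 288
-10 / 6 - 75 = -230 / 3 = -76.67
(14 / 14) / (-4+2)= -1 / 2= -0.50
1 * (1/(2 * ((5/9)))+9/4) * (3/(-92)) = -189/1840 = -0.10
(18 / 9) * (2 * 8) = 32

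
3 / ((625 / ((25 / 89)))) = 3 / 2225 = 0.00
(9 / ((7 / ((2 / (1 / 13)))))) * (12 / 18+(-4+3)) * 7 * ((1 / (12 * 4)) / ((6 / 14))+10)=-18811 / 24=-783.79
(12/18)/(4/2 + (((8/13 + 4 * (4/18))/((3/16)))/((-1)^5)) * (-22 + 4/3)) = 351/88349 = 0.00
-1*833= -833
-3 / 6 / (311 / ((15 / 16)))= -15 / 9952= -0.00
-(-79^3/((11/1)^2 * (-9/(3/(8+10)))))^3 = -119851595982618319/278957081304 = -429641.70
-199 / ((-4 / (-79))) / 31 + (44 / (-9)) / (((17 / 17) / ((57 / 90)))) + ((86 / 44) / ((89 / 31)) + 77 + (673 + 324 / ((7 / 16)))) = 156175725659 / 114719220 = 1361.37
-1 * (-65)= 65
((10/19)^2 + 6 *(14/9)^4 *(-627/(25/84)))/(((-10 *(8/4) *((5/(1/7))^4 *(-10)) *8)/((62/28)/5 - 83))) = 234501019632679/92147528812500000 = 0.00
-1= -1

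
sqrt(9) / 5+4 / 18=37 / 45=0.82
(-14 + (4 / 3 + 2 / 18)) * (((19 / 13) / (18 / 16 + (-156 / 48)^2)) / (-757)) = 34352 / 16562403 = 0.00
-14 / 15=-0.93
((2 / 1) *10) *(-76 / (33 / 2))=-3040 / 33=-92.12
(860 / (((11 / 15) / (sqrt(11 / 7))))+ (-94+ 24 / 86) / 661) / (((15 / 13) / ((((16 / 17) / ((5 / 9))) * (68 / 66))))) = -335296 / 1563265+ 214656 * sqrt(77) / 847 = 2223.63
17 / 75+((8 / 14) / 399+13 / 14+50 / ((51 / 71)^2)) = 98.06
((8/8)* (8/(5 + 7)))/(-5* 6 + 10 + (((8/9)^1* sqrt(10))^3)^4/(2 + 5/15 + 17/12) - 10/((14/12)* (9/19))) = 1977006755367/192301563046207600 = 0.00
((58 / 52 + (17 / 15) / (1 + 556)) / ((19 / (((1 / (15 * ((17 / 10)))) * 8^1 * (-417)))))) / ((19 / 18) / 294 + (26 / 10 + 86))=-476145131616 / 5483302810193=-0.09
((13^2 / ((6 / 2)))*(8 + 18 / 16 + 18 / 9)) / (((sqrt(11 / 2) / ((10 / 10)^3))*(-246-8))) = -15041*sqrt(22) / 67056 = -1.05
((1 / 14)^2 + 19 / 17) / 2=3741 / 6664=0.56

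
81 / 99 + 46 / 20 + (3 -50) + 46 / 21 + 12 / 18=-41.02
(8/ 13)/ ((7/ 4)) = 32/ 91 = 0.35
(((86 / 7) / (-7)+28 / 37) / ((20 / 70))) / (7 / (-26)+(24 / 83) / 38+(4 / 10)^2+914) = -927670250 / 242629007047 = -0.00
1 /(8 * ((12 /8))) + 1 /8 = 5 /24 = 0.21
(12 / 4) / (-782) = -3 / 782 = -0.00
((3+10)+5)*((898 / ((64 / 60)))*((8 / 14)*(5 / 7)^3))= 7576875 / 2401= 3155.72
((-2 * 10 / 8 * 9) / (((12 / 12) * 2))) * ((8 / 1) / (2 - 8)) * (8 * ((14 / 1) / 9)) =560 / 3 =186.67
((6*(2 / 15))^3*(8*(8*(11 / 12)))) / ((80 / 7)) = 2.63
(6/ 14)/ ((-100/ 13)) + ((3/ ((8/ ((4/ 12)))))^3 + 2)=174383/ 89600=1.95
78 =78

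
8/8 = 1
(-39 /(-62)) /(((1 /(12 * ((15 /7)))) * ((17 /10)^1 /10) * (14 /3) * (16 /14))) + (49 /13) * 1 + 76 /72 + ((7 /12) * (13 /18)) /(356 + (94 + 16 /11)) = 89689680193 /3957027984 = 22.67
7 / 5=1.40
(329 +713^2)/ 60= 84783/ 10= 8478.30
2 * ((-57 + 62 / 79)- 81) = -21680 / 79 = -274.43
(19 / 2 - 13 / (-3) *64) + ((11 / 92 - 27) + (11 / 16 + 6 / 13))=3747335 / 14352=261.10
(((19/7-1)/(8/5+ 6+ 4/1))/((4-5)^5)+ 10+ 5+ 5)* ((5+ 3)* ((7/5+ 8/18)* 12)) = 2140736/609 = 3515.17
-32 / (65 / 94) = -3008 / 65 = -46.28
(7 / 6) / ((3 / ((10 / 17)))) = 0.23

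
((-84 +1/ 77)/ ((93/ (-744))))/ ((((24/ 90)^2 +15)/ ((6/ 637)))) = 69843600/ 166325159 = 0.42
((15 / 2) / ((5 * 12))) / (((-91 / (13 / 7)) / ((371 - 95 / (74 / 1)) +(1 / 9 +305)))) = -64205 / 37296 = -1.72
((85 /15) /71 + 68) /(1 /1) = 14501 /213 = 68.08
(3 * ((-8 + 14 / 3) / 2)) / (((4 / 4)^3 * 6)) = -5 / 6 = -0.83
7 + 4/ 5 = 39/ 5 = 7.80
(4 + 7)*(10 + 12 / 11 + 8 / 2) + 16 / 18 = 166.89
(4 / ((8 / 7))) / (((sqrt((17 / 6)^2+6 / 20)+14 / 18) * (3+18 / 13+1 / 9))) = -257985 / 3290393+22113 * sqrt(7495) / 6580786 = 0.21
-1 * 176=-176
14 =14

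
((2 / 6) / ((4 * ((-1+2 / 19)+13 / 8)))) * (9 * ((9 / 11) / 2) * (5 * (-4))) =-3420 / 407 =-8.40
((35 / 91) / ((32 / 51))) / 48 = 85 / 6656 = 0.01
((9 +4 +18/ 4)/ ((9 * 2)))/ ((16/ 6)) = 35/ 96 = 0.36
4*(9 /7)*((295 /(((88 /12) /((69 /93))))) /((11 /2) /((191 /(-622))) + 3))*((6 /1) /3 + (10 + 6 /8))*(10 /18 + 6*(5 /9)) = -991390275 /1942336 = -510.41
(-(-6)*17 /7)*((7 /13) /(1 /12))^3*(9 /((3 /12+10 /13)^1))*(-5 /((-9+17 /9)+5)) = 13991201280 /170183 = 82212.68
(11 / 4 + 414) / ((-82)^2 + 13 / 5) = 8335 / 134532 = 0.06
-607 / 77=-7.88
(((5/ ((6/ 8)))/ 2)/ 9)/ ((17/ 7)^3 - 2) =3430/ 114129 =0.03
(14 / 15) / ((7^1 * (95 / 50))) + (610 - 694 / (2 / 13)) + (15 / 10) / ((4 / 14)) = -3895.68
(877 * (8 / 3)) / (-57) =-7016 / 171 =-41.03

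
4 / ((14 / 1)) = 2 / 7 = 0.29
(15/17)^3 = 3375/4913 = 0.69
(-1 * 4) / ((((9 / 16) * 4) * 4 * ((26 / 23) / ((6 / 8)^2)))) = -0.22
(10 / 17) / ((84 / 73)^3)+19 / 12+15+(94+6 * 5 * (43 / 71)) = 46192411939 / 357696864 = 129.14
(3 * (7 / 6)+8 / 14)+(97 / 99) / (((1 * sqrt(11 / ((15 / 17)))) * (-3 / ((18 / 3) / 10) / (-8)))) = 4.52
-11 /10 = -1.10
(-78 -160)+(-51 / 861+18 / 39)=-886477 / 3731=-237.60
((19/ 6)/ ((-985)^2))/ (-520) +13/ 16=614880089/ 756775500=0.81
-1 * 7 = -7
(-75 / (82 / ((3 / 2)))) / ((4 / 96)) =-32.93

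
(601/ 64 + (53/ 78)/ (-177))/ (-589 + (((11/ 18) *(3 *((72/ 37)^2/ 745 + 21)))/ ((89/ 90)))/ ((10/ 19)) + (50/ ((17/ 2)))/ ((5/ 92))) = -6399313952768855/ 277313258769285024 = -0.02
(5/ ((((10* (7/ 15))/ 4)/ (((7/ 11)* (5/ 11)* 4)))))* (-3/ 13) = -1.14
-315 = -315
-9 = -9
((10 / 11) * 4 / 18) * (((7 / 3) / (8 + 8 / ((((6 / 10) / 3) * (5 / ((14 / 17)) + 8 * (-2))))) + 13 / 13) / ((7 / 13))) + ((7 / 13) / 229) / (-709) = 32789433181 / 55051094826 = 0.60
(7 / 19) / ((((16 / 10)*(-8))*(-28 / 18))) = 45 / 2432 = 0.02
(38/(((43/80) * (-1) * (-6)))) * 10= 15200/129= 117.83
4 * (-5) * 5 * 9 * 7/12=-525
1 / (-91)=-1 / 91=-0.01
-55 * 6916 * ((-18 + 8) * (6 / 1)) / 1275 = 304304 / 17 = 17900.24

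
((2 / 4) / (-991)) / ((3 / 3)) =-0.00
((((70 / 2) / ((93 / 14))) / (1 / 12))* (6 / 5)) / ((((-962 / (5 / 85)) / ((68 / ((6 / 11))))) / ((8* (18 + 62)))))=-5519360 / 14911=-370.15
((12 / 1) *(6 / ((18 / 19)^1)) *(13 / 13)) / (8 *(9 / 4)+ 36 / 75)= 950 / 231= 4.11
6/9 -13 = -37/3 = -12.33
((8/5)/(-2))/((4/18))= -18/5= -3.60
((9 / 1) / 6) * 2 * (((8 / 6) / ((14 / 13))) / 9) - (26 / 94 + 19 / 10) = -52229 / 29610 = -1.76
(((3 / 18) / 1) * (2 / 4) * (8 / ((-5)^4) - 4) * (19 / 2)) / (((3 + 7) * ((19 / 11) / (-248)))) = 424886 / 9375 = 45.32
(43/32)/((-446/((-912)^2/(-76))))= 32.97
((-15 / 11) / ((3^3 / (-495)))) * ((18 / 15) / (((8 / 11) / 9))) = 1485 / 4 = 371.25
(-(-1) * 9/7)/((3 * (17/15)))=45/119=0.38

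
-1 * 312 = -312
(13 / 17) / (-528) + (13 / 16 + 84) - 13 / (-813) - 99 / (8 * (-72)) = 275679367 / 3243328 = 85.00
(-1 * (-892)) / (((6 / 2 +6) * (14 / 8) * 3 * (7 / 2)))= 7136 / 1323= 5.39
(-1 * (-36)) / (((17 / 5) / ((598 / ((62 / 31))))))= 53820 / 17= 3165.88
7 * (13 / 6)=91 / 6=15.17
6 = 6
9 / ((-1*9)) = -1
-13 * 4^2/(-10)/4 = 26/5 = 5.20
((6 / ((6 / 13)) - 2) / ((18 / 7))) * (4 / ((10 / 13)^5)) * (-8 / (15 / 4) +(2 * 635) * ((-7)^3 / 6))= -10378553844659 / 2250000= -4612690.60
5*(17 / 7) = 85 / 7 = 12.14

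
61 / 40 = 1.52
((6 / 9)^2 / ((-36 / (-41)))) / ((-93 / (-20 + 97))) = -3157 / 7533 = -0.42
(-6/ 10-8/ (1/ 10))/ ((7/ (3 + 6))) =-3627/ 35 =-103.63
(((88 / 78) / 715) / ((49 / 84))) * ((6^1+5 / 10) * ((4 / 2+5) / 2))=4 / 65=0.06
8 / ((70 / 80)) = 64 / 7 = 9.14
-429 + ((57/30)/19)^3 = -428999/1000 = -429.00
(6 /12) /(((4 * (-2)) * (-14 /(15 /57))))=5 /4256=0.00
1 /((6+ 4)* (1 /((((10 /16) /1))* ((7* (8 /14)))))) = 1 /4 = 0.25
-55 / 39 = -1.41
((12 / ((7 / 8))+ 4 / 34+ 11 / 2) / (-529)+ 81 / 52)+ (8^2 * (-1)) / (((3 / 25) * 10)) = -508814105 / 9820356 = -51.81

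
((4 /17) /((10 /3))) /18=1 /255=0.00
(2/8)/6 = 0.04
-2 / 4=-1 / 2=-0.50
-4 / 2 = -2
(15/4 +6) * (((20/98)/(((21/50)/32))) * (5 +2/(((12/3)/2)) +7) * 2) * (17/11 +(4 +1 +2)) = 127088000/3773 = 33683.54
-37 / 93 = -0.40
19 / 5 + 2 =29 / 5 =5.80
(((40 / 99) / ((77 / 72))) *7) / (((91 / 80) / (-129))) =-3302400 / 11011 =-299.92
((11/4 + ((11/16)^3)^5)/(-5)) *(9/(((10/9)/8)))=-51430324450579566327/1441151880758558720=-35.69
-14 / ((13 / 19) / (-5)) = 1330 / 13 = 102.31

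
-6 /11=-0.55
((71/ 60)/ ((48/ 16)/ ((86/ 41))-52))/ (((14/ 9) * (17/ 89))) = -815151/ 10350620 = -0.08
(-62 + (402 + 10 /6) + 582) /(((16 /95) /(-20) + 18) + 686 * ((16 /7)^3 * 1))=1316225 /11699238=0.11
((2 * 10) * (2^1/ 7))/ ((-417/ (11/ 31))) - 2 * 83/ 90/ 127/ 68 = -59501129/ 11721945060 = -0.01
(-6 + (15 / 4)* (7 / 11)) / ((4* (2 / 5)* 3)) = -265 / 352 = -0.75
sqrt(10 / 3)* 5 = 5* sqrt(30) / 3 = 9.13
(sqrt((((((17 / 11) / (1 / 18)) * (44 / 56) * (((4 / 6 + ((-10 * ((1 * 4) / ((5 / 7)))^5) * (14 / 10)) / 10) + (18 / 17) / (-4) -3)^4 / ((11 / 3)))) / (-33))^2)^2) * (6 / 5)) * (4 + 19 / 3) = 16159918318796019667429120686836164663159167499928387516248709999460163572309713311 / 3189227864678289279254386201500892639160156250000000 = 5067031583968095691509420000000.00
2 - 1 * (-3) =5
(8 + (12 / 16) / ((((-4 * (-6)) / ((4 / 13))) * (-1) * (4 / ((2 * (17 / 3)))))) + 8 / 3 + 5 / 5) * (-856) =-259047 / 26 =-9963.35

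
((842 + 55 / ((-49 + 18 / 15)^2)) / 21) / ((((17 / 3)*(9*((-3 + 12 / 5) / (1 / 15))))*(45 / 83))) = -1330690777 / 8258839785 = -0.16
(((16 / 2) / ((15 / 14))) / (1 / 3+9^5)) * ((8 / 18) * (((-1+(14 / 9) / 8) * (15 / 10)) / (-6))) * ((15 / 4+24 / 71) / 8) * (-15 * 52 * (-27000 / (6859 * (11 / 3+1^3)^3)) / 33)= 492409125 / 92998119307016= 0.00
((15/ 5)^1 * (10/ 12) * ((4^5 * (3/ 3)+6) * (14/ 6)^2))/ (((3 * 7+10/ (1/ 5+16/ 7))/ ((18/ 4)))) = 1568175/ 622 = 2521.18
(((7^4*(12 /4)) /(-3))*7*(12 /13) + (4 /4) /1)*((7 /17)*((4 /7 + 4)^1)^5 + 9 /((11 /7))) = -12841746.75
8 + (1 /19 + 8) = 305 /19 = 16.05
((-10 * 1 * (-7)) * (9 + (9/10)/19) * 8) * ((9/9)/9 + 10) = 973336/19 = 51228.21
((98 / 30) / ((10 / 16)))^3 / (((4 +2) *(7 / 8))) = 34420736 / 1265625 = 27.20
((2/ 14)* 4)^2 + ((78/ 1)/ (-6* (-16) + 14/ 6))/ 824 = 0.33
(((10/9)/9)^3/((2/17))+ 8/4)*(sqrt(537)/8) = 535691*sqrt(537)/2125764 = 5.84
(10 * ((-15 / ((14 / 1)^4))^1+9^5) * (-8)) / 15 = -756142123 / 2401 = -314928.00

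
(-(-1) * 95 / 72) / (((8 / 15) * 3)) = 475 / 576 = 0.82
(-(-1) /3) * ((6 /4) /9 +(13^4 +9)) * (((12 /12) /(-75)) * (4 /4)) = -171421 /1350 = -126.98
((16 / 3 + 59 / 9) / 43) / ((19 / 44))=4708 / 7353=0.64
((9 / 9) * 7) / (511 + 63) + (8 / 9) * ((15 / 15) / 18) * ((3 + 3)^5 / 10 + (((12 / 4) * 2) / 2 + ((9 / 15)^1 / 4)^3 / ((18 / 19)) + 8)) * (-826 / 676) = -16430771537 / 345384000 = -47.57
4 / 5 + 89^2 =39609 / 5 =7921.80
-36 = -36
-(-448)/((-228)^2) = 28/3249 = 0.01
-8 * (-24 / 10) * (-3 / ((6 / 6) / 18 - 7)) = 5184 / 625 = 8.29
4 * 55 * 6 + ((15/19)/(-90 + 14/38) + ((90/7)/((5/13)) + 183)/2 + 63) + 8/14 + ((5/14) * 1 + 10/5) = 17811572/11921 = 1494.13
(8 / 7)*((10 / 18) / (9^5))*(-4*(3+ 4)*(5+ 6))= -1760 / 531441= -0.00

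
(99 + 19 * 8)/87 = 251/87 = 2.89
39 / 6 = 13 / 2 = 6.50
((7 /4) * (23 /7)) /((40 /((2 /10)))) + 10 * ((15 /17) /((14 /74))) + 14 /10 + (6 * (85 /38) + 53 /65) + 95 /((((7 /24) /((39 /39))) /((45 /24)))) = 2260802497 /3359200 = 673.02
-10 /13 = -0.77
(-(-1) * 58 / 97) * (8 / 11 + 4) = 3016 / 1067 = 2.83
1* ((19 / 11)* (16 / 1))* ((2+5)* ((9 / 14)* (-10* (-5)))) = 68400 / 11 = 6218.18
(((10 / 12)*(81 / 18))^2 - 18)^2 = 3969 / 256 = 15.50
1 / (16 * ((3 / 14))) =7 / 24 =0.29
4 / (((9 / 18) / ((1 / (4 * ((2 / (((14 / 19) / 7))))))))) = 2 / 19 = 0.11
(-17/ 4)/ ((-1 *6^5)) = 17/ 31104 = 0.00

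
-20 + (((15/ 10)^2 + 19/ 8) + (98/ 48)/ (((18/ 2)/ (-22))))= -4399/ 216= -20.37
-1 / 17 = -0.06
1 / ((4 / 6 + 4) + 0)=3 / 14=0.21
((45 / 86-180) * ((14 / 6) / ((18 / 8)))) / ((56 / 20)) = -8575 / 129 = -66.47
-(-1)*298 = 298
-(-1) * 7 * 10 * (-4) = -280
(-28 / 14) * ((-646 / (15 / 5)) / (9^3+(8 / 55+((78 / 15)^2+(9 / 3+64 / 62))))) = 2753575 / 4860642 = 0.57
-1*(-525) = 525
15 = 15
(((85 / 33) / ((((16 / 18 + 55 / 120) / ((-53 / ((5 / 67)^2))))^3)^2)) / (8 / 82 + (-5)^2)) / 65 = 1956762411880905949162577890803012559557623808 / 9974717741641240478515625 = 196172208834747456148.39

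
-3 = -3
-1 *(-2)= 2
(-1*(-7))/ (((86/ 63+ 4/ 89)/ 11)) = 431739/ 7906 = 54.61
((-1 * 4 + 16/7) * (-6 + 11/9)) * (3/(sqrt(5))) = 10.99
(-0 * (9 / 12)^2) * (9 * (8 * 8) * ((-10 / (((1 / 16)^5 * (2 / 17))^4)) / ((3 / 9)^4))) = 0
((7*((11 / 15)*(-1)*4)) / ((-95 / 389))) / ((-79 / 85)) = -2036804 / 22515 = -90.46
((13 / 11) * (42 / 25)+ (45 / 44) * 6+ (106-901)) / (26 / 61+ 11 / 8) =-35199684 / 80575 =-436.86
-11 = -11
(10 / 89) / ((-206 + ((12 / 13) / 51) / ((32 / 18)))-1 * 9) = -8840 / 16914539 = -0.00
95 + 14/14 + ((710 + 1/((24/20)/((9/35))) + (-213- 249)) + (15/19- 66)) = 74215/266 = 279.00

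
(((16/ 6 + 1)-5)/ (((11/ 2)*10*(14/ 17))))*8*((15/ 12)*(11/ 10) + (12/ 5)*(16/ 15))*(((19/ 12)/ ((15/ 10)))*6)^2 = -9659638/ 259875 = -37.17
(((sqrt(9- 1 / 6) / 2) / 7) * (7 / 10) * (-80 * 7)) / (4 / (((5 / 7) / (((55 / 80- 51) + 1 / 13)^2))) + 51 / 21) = -5299840 * sqrt(318) / 16052453427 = -0.01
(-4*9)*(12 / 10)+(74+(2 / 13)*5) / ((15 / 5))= -1188 / 65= -18.28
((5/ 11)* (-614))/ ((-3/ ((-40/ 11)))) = -122800/ 363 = -338.29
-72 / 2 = -36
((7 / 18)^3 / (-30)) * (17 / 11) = -0.00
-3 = -3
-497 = -497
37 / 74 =1 / 2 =0.50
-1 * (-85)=85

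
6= 6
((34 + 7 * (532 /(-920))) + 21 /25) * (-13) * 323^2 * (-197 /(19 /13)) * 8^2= 207153628182176 /575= 360267179447.26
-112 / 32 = -7 / 2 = -3.50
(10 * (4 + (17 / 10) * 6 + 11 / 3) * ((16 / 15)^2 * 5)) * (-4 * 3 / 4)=-137216 / 45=-3049.24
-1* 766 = -766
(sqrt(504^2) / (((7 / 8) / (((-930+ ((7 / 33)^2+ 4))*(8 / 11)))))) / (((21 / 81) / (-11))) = 13939637760 / 847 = 16457659.69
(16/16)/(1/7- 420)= -7/2939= -0.00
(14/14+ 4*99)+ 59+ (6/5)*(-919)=-3234/5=-646.80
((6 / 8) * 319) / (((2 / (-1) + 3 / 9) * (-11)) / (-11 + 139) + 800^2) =91872 / 245760055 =0.00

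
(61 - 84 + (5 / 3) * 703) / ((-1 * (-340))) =1723 / 510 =3.38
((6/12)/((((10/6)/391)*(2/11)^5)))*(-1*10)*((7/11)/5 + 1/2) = -1184998617/320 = -3703120.68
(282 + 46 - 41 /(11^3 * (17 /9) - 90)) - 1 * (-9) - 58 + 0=6086574 /21817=278.98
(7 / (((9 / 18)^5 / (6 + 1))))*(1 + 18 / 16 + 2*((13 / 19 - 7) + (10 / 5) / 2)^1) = -253428 / 19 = -13338.32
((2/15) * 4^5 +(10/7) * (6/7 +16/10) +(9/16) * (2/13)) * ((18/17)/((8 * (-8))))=-32134629/13861120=-2.32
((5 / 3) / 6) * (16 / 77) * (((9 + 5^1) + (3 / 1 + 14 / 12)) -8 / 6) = 2020 / 2079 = 0.97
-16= -16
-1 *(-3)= 3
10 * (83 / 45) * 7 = 1162 / 9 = 129.11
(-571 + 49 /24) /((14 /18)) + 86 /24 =-122293 /168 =-727.93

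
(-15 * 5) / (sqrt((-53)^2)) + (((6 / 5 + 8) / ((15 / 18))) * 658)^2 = 1748017633317 / 33125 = 52770343.65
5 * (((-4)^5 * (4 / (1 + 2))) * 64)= -1310720 / 3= -436906.67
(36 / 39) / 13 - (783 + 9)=-133836 / 169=-791.93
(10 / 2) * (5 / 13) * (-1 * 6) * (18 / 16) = -12.98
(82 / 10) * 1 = 41 / 5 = 8.20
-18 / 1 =-18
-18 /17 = -1.06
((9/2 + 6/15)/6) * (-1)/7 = -7/60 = -0.12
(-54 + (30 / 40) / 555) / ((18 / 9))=-39959 / 1480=-27.00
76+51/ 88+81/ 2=10303/ 88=117.08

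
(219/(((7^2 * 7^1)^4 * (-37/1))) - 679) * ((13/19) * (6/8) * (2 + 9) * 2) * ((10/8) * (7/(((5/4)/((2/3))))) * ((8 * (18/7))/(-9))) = 81765.89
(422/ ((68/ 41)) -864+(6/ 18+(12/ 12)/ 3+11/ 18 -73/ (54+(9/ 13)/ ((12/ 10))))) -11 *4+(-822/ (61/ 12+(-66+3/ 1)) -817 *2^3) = -360898480939/ 50296455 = -7175.43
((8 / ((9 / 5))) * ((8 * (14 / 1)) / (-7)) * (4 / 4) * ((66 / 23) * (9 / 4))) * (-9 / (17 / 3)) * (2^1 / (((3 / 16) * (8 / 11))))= 4181760 / 391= 10695.04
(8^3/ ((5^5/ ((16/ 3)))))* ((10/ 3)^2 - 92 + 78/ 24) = -1144832/ 16875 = -67.84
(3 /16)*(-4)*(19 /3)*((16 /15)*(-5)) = 76 /3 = 25.33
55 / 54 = 1.02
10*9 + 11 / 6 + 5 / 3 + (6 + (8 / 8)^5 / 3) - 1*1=593 / 6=98.83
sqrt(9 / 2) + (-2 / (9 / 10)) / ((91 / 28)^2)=-320 / 1521 + 3 * sqrt(2) / 2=1.91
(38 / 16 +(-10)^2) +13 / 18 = 103.10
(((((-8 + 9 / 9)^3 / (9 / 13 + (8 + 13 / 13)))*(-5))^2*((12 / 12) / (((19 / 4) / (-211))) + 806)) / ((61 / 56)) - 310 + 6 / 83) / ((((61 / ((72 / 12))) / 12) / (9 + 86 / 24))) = 51510329328227408 / 158436459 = 325116640.79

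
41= 41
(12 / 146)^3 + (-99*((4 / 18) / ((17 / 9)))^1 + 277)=1754859359 / 6613289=265.35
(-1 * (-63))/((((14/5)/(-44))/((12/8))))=-1485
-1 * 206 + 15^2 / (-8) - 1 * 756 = -7921 / 8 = -990.12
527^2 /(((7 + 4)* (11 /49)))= 13608721 /121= 112468.77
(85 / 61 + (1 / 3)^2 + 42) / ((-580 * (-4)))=5971 / 318420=0.02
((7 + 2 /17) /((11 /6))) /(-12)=-11 /34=-0.32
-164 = -164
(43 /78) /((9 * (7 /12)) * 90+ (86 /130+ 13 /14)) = 1505 /1294266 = 0.00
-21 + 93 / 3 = 10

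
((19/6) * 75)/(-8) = -475/16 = -29.69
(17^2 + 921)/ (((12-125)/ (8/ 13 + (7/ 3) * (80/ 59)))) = -10522160/ 260013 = -40.47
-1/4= -0.25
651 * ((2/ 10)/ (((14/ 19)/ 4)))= 3534/ 5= 706.80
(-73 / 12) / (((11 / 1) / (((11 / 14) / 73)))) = -1 / 168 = -0.01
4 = 4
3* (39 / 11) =117 / 11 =10.64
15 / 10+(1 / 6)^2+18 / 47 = 3233 / 1692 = 1.91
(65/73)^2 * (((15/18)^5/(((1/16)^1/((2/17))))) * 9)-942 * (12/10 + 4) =-59841685787/12230055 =-4893.00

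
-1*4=-4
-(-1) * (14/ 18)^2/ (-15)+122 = 148181/ 1215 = 121.96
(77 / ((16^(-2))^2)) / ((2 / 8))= 20185088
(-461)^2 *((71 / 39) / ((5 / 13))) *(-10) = -30177982 / 3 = -10059327.33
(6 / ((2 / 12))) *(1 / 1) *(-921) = -33156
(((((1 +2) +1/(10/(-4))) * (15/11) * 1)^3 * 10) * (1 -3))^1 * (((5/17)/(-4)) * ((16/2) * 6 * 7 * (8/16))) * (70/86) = 8962.22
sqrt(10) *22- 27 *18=-486 + 22 *sqrt(10)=-416.43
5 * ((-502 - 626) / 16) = -705 / 2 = -352.50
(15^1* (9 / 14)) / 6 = 1.61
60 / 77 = 0.78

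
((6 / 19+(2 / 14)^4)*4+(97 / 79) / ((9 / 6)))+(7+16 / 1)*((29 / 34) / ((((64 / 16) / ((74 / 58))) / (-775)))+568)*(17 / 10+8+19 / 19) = 1292441641385519 / 14703916080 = 87897.78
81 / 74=1.09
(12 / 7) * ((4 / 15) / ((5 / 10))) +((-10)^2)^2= 350032 / 35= 10000.91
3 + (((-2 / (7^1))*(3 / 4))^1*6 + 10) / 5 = 166 / 35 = 4.74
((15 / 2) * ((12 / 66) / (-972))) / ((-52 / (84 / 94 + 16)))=1985 / 4355208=0.00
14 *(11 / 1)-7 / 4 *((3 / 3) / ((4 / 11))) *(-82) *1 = 4389 / 8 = 548.62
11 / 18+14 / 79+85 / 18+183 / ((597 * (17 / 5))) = 4490483 / 801771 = 5.60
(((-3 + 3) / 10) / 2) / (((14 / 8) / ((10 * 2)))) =0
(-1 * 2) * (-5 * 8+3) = 74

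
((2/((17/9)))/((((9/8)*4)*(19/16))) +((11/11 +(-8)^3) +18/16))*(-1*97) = 127749485/2584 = 49438.66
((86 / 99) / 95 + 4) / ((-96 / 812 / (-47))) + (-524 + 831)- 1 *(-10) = 215653093 / 112860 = 1910.80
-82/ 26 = -41/ 13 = -3.15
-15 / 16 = -0.94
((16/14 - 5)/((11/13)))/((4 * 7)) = -351/2156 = -0.16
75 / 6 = 25 / 2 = 12.50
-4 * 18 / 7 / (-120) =3 / 35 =0.09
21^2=441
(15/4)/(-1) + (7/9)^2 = -1019/324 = -3.15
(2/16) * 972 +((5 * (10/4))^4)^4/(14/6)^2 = 209547579288483056184201/3211264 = 65253924712662383.47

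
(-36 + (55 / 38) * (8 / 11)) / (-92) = 166 / 437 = 0.38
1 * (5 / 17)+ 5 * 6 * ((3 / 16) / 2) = 845 / 272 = 3.11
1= 1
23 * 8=184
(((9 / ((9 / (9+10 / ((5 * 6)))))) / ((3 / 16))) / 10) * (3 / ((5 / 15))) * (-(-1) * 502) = 112448 / 5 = 22489.60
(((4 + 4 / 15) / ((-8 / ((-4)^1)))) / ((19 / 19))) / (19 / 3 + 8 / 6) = 32 / 115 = 0.28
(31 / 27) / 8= 31 / 216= 0.14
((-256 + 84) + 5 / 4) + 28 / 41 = -27891 / 164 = -170.07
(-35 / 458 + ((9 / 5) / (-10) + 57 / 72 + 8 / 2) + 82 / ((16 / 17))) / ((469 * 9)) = 6297059 / 289982700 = 0.02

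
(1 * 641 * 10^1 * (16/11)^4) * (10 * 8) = 2295393.81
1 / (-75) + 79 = 5924 / 75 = 78.99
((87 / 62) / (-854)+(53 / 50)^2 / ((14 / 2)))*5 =1314361 / 1654625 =0.79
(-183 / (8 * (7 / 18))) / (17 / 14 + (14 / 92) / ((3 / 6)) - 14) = 37881 / 8038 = 4.71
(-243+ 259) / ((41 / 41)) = 16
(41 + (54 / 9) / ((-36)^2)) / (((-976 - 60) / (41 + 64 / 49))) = -6120187 / 3655008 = -1.67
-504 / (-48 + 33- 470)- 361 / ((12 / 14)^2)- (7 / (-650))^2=-90425805701 / 184421250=-490.32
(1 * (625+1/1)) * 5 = 3130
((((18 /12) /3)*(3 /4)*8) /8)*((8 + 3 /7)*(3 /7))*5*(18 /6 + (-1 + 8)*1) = 13275 /196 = 67.73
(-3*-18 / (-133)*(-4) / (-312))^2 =81 / 2989441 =0.00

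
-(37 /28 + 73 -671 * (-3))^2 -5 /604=-515788522755 /118384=-4356910.75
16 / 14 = 8 / 7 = 1.14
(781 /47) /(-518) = -0.03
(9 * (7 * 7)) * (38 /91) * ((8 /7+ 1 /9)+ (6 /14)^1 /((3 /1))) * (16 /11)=4864 /13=374.15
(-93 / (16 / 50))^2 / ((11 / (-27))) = -145951875 / 704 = -207318.00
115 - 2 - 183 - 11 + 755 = 674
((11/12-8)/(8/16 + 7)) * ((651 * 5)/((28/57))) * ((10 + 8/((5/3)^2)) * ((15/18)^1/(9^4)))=-1612093/157464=-10.24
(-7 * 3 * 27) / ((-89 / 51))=28917 / 89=324.91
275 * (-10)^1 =-2750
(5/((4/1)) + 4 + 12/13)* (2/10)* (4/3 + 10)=13.99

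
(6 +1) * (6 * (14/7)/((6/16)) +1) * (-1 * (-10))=2310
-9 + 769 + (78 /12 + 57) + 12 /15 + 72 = 8963 /10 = 896.30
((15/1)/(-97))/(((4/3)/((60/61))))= -675/5917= -0.11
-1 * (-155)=155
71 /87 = 0.82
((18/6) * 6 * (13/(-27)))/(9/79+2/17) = -34918/933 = -37.43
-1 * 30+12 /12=-29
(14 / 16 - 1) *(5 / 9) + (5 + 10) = 1075 / 72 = 14.93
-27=-27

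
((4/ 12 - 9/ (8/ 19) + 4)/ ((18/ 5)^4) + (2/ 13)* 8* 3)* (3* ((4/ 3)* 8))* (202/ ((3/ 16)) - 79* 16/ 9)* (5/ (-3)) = -1239601252580/ 6908733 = -179425.27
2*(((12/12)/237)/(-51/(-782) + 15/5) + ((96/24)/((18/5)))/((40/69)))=256381/66834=3.84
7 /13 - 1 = -6 /13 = -0.46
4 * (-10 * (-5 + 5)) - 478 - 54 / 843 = -134336 / 281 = -478.06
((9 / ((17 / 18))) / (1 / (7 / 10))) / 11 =567 / 935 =0.61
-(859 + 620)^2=-2187441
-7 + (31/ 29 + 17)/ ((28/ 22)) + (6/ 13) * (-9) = 8031/ 2639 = 3.04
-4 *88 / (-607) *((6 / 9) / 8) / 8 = 11 / 1821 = 0.01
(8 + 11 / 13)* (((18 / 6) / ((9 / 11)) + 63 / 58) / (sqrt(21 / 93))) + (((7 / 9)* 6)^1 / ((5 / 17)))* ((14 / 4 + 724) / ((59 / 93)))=95105* sqrt(217) / 15834 + 1073499 / 59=18283.38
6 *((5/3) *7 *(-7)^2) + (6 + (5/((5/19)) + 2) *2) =3478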